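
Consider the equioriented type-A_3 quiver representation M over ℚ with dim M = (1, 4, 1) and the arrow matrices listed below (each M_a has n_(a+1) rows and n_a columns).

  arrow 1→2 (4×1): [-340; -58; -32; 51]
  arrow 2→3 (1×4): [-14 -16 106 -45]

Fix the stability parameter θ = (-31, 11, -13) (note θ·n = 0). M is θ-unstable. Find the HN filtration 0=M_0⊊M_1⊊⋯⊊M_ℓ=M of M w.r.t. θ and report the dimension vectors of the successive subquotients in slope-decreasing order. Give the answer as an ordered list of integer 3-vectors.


Barcode: M ≅ I[1,3], I[2,2]^3. HN layers by μ_θ (3 steps, strictly decreasing):
  μ^(1)=11; μ^(2)=-1; μ^(3)=-31

((0, 3, 0); (0, 1, 1); (1, 0, 0))


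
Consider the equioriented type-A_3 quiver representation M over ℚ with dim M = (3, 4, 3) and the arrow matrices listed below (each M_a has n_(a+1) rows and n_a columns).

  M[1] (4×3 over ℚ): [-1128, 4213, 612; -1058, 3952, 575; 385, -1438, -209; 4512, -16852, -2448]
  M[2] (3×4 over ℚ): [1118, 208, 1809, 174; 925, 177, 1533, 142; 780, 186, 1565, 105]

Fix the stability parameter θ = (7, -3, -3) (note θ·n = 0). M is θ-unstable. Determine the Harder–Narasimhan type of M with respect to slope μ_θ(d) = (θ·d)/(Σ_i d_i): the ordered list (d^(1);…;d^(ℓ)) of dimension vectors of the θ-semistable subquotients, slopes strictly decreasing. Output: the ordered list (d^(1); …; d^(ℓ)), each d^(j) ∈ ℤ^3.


Interval decomposition of M: I[1,3]^3, I[2,2].
HN type (ℓ=2): μ^(1)=1/3; μ^(2)=-3

((3, 3, 3); (0, 1, 0))


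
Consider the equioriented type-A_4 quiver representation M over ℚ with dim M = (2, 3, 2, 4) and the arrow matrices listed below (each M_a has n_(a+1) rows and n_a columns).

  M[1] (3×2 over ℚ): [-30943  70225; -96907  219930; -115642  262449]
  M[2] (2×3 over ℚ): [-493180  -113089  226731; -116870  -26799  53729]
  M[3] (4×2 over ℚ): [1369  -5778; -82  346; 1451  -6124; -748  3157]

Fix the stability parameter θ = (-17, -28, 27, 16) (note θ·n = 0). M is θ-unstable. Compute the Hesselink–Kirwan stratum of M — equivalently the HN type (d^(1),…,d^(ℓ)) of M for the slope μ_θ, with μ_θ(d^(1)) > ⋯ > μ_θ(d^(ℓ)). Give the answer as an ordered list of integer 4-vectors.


Barcode: M ≅ I[1,4]^2, I[2,2], I[4,4]^2. HN layers by μ_θ (4 steps, strictly decreasing):
  μ^(1)=43/2; μ^(2)=16; μ^(3)=-45/2; μ^(4)=-28

((0, 0, 2, 2); (0, 0, 0, 2); (2, 2, 0, 0); (0, 1, 0, 0))


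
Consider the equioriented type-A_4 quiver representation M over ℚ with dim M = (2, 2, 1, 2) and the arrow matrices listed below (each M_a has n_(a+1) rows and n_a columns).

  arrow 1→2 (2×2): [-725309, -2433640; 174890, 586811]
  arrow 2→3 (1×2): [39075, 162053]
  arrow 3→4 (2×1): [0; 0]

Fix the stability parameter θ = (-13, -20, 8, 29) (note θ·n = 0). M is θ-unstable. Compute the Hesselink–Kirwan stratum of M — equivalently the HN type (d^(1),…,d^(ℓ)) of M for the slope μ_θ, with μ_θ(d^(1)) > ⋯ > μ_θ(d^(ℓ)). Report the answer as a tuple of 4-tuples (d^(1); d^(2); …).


Via rank(M_{q-1}∘⋯∘M_p): M ≅ I[1,2], I[1,3], I[4,4]^2.
μ_θ-semistable layers: μ^(1)=29; μ^(2)=8; μ^(3)=-33/2

((0, 0, 0, 2); (0, 0, 1, 0); (2, 2, 0, 0))


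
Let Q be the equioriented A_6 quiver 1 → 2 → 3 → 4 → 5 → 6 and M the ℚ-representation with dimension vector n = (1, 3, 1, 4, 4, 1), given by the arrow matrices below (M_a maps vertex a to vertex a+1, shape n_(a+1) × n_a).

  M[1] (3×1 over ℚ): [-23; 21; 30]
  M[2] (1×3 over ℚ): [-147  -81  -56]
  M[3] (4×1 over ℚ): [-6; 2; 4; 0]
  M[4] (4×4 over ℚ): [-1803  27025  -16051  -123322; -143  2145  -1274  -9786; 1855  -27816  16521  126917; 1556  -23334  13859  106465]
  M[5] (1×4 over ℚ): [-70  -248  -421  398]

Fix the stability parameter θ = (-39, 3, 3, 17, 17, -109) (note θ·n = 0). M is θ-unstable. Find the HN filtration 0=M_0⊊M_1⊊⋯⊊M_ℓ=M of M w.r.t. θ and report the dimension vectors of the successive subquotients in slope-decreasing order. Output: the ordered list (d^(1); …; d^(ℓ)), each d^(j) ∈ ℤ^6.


Via rank(M_{q-1}∘⋯∘M_p): M ≅ I[1,2], I[2,2], I[2,6], I[4,5]^3.
μ_θ-semistable layers: μ^(1)=17; μ^(2)=3; μ^(3)=-69/5; μ^(4)=-39

((0, 0, 0, 3, 3, 0); (0, 2, 0, 0, 0, 0); (0, 1, 1, 1, 1, 1); (1, 0, 0, 0, 0, 0))


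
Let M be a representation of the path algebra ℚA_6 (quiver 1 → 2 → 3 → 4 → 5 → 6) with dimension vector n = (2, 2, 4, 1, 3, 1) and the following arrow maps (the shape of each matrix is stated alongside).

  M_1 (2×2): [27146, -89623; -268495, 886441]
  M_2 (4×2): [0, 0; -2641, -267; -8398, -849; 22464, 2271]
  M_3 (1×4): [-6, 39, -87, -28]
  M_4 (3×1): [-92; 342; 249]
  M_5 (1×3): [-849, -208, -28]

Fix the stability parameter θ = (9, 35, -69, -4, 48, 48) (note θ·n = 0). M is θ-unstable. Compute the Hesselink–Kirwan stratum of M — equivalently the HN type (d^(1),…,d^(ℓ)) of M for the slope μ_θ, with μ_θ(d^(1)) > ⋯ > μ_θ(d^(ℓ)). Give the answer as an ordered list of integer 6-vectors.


Via rank(M_{q-1}∘⋯∘M_p): M ≅ I[1,3], I[1,5], I[3,3]^2, I[5,5], I[5,6].
μ_θ-semistable layers: μ^(1)=48; μ^(2)=-4; μ^(3)=-25/3; μ^(4)=-69

((0, 0, 0, 0, 3, 1); (0, 0, 0, 1, 0, 0); (2, 2, 2, 0, 0, 0); (0, 0, 2, 0, 0, 0))


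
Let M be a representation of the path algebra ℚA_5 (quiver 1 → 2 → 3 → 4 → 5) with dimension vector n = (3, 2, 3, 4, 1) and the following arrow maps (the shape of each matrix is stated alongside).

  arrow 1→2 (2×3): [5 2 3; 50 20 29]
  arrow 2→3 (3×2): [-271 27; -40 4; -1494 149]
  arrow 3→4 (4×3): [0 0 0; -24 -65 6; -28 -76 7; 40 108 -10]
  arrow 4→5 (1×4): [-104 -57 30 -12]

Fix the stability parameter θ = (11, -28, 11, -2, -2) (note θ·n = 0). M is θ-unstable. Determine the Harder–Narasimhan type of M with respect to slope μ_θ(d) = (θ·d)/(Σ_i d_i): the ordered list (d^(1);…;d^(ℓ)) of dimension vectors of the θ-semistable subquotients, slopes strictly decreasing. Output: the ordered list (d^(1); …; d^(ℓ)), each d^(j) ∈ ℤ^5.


Barcode: M ≅ I[1,1], I[1,3], I[1,5], I[3,4], I[4,4]^2. HN layers by μ_θ (5 steps, strictly decreasing):
  μ^(1)=11; μ^(2)=9/2; μ^(3)=7/3; μ^(4)=-2; μ^(5)=-17/2

((1, 0, 1, 0, 0); (0, 0, 1, 1, 0); (0, 0, 1, 1, 1); (0, 0, 0, 2, 0); (2, 2, 0, 0, 0))


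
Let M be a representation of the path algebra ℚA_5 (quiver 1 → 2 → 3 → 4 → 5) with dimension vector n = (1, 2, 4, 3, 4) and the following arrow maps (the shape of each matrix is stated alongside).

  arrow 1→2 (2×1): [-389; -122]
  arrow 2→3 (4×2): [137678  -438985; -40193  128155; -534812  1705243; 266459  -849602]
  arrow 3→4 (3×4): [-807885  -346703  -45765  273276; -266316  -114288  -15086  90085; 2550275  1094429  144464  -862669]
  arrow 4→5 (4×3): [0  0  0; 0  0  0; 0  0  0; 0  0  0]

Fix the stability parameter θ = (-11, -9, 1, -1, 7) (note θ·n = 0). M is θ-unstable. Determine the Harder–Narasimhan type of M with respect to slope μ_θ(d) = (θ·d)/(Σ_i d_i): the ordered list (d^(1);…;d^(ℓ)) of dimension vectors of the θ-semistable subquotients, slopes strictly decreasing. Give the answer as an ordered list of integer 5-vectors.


Via rank(M_{q-1}∘⋯∘M_p): M ≅ I[1,4], I[2,4], I[3,3], I[3,4], I[5,5]^4.
μ_θ-semistable layers: μ^(1)=7; μ^(2)=1; μ^(3)=0; μ^(4)=-9; μ^(5)=-11

((0, 0, 0, 0, 4); (0, 0, 1, 0, 0); (0, 0, 3, 3, 0); (0, 2, 0, 0, 0); (1, 0, 0, 0, 0))


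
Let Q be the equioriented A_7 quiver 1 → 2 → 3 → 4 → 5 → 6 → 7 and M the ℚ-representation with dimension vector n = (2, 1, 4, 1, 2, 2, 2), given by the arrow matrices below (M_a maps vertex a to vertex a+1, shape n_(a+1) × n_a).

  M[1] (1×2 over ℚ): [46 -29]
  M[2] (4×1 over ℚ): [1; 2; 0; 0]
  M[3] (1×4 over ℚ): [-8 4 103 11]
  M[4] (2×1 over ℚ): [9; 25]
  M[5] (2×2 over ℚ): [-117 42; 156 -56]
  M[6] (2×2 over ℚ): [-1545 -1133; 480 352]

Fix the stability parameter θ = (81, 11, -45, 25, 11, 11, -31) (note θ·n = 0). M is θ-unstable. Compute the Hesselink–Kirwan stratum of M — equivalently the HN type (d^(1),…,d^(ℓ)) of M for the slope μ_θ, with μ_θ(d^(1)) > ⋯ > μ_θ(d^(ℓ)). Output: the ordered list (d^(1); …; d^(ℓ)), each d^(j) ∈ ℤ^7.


Via rank(M_{q-1}∘⋯∘M_p): M ≅ I[1,1], I[1,3], I[3,3]^2, I[3,7], I[5,5], I[6,6], I[7,7].
μ_θ-semistable layers: μ^(1)=81; μ^(2)=47/3; μ^(3)=11; μ^(4)=4; μ^(5)=-31; μ^(6)=-45

((1, 0, 0, 0, 0, 0, 0); (1, 1, 1, 0, 0, 0, 0); (0, 0, 0, 0, 1, 1, 0); (0, 0, 0, 1, 1, 1, 1); (0, 0, 0, 0, 0, 0, 1); (0, 0, 3, 0, 0, 0, 0))


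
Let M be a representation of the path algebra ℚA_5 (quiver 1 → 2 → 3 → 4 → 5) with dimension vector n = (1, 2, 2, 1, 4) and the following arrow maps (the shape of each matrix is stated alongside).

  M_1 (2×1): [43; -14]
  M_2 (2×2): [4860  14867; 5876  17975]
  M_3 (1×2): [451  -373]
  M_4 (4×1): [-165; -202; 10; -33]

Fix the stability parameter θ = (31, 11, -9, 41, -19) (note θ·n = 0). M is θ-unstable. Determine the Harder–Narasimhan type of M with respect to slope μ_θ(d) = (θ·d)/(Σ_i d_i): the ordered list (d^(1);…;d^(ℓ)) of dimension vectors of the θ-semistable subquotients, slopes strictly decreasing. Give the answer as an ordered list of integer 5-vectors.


Via rank(M_{q-1}∘⋯∘M_p): M ≅ I[1,5], I[2,3], I[5,5]^3.
μ_θ-semistable layers: μ^(1)=11; μ^(2)=1; μ^(3)=-19

((1, 1, 1, 1, 1); (0, 1, 1, 0, 0); (0, 0, 0, 0, 3))


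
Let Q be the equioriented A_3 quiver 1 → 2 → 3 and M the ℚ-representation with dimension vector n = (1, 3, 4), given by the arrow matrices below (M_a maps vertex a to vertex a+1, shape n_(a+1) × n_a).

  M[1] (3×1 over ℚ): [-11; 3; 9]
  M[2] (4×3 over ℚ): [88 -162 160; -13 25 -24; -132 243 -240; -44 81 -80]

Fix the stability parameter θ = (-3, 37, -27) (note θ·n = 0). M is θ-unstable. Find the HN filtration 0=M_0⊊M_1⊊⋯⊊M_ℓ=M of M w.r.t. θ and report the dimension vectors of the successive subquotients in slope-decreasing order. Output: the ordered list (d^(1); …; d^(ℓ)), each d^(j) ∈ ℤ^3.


Via rank(M_{q-1}∘⋯∘M_p): M ≅ I[1,3], I[2,2], I[2,3], I[3,3]^2.
μ_θ-semistable layers: μ^(1)=37; μ^(2)=5; μ^(3)=-3; μ^(4)=-27

((0, 1, 0); (0, 2, 2); (1, 0, 0); (0, 0, 2))


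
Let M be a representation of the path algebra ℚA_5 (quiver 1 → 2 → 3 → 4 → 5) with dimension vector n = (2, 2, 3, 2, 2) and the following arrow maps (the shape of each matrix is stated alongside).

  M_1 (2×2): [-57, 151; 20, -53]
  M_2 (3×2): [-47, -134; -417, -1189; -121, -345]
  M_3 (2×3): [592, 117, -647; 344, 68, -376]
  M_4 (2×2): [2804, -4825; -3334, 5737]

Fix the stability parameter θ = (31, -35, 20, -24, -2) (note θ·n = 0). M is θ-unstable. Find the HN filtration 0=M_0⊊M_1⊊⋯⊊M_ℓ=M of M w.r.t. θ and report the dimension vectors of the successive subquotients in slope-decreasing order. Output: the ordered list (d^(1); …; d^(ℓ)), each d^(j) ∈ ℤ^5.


Via rank(M_{q-1}∘⋯∘M_p): M ≅ I[1,3], I[1,5], I[3,5].
μ_θ-semistable layers: μ^(1)=20; μ^(2)=-2

((0, 0, 1, 0, 0); (2, 2, 2, 2, 2))


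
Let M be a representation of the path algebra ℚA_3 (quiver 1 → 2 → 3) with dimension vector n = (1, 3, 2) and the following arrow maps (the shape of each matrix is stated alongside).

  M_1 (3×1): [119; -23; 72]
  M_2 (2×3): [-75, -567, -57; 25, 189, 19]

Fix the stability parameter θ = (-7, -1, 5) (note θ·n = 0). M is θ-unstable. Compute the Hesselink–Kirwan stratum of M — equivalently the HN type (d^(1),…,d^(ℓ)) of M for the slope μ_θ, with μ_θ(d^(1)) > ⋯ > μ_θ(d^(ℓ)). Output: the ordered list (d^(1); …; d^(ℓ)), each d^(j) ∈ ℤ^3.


Interval decomposition of M: I[1,3], I[2,2]^2, I[3,3].
HN type (ℓ=3): μ^(1)=5; μ^(2)=-1; μ^(3)=-7

((0, 0, 2); (0, 3, 0); (1, 0, 0))


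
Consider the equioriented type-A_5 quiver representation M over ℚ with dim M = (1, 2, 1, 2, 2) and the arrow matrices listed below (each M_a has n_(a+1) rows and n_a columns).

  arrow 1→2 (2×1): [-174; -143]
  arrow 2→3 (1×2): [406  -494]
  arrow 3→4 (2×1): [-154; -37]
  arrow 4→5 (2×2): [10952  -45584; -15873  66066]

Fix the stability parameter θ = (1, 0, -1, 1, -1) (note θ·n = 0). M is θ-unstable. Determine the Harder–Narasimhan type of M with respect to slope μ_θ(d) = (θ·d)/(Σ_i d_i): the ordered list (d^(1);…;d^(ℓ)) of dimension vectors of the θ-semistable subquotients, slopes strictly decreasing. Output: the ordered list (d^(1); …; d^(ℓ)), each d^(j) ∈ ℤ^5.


Via rank(M_{q-1}∘⋯∘M_p): M ≅ I[1,4], I[2,2], I[4,5], I[5,5].
μ_θ-semistable layers: μ^(1)=1; μ^(2)=0; μ^(3)=-1

((0, 0, 0, 1, 0); (1, 2, 1, 1, 1); (0, 0, 0, 0, 1))


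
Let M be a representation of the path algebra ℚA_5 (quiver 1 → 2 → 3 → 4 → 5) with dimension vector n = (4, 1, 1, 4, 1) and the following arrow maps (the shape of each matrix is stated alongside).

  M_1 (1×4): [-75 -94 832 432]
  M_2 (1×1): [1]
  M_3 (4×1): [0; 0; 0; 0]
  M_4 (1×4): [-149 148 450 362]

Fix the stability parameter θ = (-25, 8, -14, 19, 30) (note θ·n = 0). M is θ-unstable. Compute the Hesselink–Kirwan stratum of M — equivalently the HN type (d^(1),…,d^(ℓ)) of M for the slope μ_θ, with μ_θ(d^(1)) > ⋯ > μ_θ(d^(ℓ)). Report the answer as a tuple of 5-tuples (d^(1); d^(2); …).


Interval decomposition of M: I[1,1]^3, I[1,3], I[4,4]^3, I[4,5].
HN type (ℓ=4): μ^(1)=30; μ^(2)=19; μ^(3)=-3; μ^(4)=-25

((0, 0, 0, 0, 1); (0, 0, 0, 4, 0); (0, 1, 1, 0, 0); (4, 0, 0, 0, 0))


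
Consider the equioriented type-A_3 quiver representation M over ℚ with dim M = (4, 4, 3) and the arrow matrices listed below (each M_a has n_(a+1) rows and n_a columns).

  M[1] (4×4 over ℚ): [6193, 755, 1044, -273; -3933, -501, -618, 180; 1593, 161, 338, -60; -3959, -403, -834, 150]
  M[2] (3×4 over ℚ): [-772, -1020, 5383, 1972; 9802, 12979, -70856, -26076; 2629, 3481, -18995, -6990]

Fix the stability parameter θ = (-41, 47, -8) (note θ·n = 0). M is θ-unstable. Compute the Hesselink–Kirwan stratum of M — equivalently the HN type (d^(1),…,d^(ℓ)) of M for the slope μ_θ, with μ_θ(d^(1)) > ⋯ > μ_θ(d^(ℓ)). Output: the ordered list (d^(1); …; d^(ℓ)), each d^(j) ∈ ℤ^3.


Barcode: M ≅ I[1,1]^2, I[1,3]^2, I[2,2], I[2,3]. HN layers by μ_θ (3 steps, strictly decreasing):
  μ^(1)=47; μ^(2)=39/2; μ^(3)=-41

((0, 1, 0); (0, 3, 3); (4, 0, 0))


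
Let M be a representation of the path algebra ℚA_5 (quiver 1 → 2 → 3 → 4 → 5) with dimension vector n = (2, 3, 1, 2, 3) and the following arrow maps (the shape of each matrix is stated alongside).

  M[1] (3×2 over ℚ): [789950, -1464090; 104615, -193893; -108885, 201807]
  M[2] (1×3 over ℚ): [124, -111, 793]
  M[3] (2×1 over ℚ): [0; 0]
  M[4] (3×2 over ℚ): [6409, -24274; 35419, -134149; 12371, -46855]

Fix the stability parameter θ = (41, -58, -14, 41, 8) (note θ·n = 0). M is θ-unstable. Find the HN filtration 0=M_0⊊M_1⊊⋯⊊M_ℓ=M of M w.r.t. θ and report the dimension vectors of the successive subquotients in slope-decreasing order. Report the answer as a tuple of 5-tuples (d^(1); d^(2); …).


Barcode: M ≅ I[1,1], I[1,3], I[2,2]^2, I[4,5]^2, I[5,5]. HN layers by μ_θ (5 steps, strictly decreasing):
  μ^(1)=41; μ^(2)=49/2; μ^(3)=8; μ^(4)=-31/3; μ^(5)=-58

((1, 0, 0, 0, 0); (0, 0, 0, 2, 2); (0, 0, 0, 0, 1); (1, 1, 1, 0, 0); (0, 2, 0, 0, 0))


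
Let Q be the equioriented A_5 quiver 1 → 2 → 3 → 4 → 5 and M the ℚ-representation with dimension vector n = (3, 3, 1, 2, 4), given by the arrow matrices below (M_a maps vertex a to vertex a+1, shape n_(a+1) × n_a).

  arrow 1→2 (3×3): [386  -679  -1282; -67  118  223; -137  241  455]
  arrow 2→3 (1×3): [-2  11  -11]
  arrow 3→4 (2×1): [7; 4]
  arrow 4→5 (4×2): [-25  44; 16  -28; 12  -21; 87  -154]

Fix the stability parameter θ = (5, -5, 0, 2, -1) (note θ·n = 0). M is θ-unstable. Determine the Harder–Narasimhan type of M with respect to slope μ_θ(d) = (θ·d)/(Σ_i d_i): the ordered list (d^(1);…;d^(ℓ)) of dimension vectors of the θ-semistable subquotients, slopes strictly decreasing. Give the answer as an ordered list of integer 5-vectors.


Via rank(M_{q-1}∘⋯∘M_p): M ≅ I[1,2]^2, I[1,5], I[4,5], I[5,5]^2.
μ_θ-semistable layers: μ^(1)=1/2; μ^(2)=0; μ^(3)=-1

((0, 0, 0, 2, 2); (3, 3, 1, 0, 0); (0, 0, 0, 0, 2))


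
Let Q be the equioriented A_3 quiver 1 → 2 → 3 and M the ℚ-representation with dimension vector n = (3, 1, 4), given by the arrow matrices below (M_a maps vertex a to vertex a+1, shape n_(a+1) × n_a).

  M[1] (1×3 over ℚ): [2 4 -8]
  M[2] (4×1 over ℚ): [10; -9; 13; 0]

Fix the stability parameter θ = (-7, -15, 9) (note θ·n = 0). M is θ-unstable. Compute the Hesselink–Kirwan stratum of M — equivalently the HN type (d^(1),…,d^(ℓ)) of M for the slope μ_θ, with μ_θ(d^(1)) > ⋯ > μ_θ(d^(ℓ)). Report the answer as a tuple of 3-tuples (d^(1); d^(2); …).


Barcode: M ≅ I[1,1]^2, I[1,3], I[3,3]^3. HN layers by μ_θ (3 steps, strictly decreasing):
  μ^(1)=9; μ^(2)=-7; μ^(3)=-11

((0, 0, 4); (2, 0, 0); (1, 1, 0))


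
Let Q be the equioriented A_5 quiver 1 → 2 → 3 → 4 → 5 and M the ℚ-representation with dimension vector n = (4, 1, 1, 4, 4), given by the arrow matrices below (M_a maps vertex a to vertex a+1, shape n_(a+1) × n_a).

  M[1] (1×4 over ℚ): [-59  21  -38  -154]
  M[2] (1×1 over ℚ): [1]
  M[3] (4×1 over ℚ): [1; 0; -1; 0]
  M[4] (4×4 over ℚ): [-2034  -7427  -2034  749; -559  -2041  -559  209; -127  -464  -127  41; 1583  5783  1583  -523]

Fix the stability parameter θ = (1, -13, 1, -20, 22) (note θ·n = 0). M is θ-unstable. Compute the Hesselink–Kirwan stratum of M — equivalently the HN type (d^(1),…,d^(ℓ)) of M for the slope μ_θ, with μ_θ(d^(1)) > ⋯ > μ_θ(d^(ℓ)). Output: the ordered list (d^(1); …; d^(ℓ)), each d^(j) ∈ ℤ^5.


Interval decomposition of M: I[1,1]^3, I[1,4], I[4,5]^3, I[5,5].
HN type (ℓ=4): μ^(1)=22; μ^(2)=1; μ^(3)=-31/4; μ^(4)=-20

((0, 0, 0, 0, 4); (3, 0, 0, 0, 0); (1, 1, 1, 1, 0); (0, 0, 0, 3, 0))


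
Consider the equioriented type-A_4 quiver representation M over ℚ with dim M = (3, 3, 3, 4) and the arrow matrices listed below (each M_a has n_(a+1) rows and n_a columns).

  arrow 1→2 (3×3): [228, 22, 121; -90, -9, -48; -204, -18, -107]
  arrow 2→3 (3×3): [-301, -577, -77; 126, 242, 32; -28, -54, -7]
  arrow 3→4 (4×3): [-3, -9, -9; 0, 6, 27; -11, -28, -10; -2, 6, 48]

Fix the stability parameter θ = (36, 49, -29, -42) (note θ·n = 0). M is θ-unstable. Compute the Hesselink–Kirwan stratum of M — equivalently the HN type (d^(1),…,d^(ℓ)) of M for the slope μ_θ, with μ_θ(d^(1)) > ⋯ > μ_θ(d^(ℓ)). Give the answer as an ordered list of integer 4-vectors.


Barcode: M ≅ I[1,1], I[1,4]^2, I[2,2], I[3,4], I[4,4]. HN layers by μ_θ (5 steps, strictly decreasing):
  μ^(1)=49; μ^(2)=36; μ^(3)=7/2; μ^(4)=-71/2; μ^(5)=-42

((0, 1, 0, 0); (1, 0, 0, 0); (2, 2, 2, 2); (0, 0, 1, 1); (0, 0, 0, 1))


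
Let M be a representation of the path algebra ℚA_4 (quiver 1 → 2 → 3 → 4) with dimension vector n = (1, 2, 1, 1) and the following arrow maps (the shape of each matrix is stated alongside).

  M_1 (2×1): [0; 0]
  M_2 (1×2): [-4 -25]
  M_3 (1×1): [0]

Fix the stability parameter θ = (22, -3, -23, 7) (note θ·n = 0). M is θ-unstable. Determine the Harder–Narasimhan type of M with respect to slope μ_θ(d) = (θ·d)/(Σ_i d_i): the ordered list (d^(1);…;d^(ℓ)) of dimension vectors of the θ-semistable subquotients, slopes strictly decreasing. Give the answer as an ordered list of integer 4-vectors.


Via rank(M_{q-1}∘⋯∘M_p): M ≅ I[1,1], I[2,2], I[2,3], I[4,4].
μ_θ-semistable layers: μ^(1)=22; μ^(2)=7; μ^(3)=-3; μ^(4)=-13

((1, 0, 0, 0); (0, 0, 0, 1); (0, 1, 0, 0); (0, 1, 1, 0))


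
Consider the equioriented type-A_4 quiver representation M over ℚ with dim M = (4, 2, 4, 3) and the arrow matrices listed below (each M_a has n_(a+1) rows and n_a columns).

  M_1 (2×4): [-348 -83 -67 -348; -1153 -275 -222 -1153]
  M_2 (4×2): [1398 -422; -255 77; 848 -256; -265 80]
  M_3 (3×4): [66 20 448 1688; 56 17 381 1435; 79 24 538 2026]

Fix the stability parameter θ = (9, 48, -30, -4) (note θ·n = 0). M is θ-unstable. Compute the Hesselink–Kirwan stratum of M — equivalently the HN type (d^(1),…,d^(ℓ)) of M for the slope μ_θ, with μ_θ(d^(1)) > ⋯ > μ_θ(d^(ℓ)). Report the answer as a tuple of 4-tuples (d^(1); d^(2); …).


Barcode: M ≅ I[1,1]^2, I[1,4]^2, I[3,3]^2, I[4,4]. HN layers by μ_θ (4 steps, strictly decreasing):
  μ^(1)=9; μ^(2)=23/4; μ^(3)=-4; μ^(4)=-30

((2, 0, 0, 0); (2, 2, 2, 2); (0, 0, 0, 1); (0, 0, 2, 0))


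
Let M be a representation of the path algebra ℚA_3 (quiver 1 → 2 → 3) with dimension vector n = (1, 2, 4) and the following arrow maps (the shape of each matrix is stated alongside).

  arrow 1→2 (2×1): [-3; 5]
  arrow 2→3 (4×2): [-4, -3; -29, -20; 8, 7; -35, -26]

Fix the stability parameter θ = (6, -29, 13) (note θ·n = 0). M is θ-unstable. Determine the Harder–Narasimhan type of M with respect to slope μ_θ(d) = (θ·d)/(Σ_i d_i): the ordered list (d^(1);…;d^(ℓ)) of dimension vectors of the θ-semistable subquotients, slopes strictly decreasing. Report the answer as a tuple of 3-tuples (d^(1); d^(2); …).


Barcode: M ≅ I[1,3], I[2,3], I[3,3]^2. HN layers by μ_θ (3 steps, strictly decreasing):
  μ^(1)=13; μ^(2)=-23/2; μ^(3)=-29

((0, 0, 4); (1, 1, 0); (0, 1, 0))


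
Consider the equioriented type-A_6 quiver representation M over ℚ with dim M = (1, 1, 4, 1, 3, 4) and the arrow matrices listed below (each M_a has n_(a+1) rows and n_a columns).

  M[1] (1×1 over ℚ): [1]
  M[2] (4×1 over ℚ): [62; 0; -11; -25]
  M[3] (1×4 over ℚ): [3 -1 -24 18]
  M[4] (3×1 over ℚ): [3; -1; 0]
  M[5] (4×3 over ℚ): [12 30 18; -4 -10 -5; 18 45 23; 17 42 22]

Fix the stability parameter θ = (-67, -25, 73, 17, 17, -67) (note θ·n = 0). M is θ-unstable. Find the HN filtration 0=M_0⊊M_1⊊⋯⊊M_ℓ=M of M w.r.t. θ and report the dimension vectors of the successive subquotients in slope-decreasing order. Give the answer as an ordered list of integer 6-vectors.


Interval decomposition of M: I[1,3], I[3,3]^2, I[3,6], I[5,6]^2, I[6,6].
HN type (ℓ=4): μ^(1)=73; μ^(2)=10; μ^(3)=-25; μ^(4)=-67

((0, 0, 3, 0, 0, 0); (0, 0, 1, 1, 1, 1); (0, 1, 0, 0, 2, 2); (1, 0, 0, 0, 0, 1))


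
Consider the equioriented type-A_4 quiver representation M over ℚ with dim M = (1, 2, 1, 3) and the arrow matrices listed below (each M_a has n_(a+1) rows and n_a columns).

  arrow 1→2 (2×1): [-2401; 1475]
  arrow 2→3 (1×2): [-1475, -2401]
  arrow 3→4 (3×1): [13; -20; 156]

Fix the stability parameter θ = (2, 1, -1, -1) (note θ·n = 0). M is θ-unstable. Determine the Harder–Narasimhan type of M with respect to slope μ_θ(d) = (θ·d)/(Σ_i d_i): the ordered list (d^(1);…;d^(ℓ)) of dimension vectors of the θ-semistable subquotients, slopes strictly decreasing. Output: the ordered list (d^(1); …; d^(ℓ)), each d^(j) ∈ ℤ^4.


Via rank(M_{q-1}∘⋯∘M_p): M ≅ I[1,2], I[2,4], I[4,4]^2.
μ_θ-semistable layers: μ^(1)=3/2; μ^(2)=-1/3; μ^(3)=-1

((1, 1, 0, 0); (0, 1, 1, 1); (0, 0, 0, 2))


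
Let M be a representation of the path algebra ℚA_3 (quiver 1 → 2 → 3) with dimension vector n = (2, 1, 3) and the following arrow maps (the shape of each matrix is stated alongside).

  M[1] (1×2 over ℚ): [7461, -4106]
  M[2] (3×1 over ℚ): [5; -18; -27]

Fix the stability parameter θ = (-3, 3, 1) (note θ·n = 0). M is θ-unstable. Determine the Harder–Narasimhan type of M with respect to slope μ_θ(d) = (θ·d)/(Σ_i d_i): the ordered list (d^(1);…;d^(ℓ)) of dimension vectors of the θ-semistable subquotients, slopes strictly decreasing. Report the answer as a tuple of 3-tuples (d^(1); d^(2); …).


Via rank(M_{q-1}∘⋯∘M_p): M ≅ I[1,1], I[1,3], I[3,3]^2.
μ_θ-semistable layers: μ^(1)=2; μ^(2)=1; μ^(3)=-3

((0, 1, 1); (0, 0, 2); (2, 0, 0))


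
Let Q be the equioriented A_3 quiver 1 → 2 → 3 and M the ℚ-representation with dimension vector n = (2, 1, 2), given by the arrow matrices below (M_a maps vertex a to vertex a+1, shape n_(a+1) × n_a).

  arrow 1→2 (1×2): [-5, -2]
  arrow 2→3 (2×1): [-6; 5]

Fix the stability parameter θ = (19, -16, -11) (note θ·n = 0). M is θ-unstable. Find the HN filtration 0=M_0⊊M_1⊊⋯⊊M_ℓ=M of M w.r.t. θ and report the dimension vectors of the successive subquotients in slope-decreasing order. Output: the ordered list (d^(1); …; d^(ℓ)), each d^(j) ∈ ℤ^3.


Barcode: M ≅ I[1,1], I[1,3], I[3,3]. HN layers by μ_θ (3 steps, strictly decreasing):
  μ^(1)=19; μ^(2)=-8/3; μ^(3)=-11

((1, 0, 0); (1, 1, 1); (0, 0, 1))


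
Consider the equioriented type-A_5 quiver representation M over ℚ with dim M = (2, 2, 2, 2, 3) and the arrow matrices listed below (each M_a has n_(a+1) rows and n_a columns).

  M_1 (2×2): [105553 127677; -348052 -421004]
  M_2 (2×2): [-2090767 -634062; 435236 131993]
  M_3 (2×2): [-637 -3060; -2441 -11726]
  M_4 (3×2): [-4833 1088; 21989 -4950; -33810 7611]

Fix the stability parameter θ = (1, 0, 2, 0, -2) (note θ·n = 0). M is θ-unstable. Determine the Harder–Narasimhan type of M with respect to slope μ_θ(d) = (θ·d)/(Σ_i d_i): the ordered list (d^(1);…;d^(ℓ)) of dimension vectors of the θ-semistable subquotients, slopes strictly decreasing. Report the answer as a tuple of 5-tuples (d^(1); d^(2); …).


Barcode: M ≅ I[1,5]^2, I[5,5]. HN layers by μ_θ (2 steps, strictly decreasing):
  μ^(1)=1/5; μ^(2)=-2

((2, 2, 2, 2, 2); (0, 0, 0, 0, 1))


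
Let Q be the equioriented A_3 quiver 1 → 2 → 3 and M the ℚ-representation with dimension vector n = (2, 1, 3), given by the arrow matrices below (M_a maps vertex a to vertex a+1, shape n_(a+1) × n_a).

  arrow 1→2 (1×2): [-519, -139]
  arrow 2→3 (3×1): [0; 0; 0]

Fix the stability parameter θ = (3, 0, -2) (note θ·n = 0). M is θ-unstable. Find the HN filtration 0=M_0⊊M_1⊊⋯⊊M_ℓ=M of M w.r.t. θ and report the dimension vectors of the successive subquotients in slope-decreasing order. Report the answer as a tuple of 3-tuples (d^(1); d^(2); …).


Barcode: M ≅ I[1,1], I[1,2], I[3,3]^3. HN layers by μ_θ (3 steps, strictly decreasing):
  μ^(1)=3; μ^(2)=3/2; μ^(3)=-2

((1, 0, 0); (1, 1, 0); (0, 0, 3))


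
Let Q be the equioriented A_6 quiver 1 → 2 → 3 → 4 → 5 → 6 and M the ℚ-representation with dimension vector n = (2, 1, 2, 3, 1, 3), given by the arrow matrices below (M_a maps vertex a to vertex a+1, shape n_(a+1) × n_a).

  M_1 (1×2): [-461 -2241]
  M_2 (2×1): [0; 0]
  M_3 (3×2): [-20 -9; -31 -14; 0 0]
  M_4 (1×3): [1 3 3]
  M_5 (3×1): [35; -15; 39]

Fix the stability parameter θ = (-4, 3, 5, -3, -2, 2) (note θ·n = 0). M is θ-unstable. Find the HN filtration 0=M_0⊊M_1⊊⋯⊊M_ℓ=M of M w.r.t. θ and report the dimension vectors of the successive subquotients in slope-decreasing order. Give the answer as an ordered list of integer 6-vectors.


Interval decomposition of M: I[1,1], I[1,2], I[3,4], I[3,6], I[4,4], I[6,6]^2.
HN type (ℓ=6): μ^(1)=3; μ^(2)=2; μ^(3)=1; μ^(4)=0; μ^(5)=-3; μ^(6)=-4

((0, 1, 0, 0, 0, 0); (0, 0, 0, 0, 0, 3); (0, 0, 1, 1, 0, 0); (0, 0, 1, 1, 1, 0); (0, 0, 0, 1, 0, 0); (2, 0, 0, 0, 0, 0))


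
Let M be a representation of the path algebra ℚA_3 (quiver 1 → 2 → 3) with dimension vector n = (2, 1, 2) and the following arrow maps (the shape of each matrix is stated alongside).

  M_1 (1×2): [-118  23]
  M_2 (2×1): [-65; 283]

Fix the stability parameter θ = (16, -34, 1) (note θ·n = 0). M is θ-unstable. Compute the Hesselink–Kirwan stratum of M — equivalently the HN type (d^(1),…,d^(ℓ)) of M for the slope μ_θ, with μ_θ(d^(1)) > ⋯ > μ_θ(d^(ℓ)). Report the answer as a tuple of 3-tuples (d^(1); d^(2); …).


Interval decomposition of M: I[1,1], I[1,3], I[3,3].
HN type (ℓ=3): μ^(1)=16; μ^(2)=1; μ^(3)=-9

((1, 0, 0); (0, 0, 2); (1, 1, 0))


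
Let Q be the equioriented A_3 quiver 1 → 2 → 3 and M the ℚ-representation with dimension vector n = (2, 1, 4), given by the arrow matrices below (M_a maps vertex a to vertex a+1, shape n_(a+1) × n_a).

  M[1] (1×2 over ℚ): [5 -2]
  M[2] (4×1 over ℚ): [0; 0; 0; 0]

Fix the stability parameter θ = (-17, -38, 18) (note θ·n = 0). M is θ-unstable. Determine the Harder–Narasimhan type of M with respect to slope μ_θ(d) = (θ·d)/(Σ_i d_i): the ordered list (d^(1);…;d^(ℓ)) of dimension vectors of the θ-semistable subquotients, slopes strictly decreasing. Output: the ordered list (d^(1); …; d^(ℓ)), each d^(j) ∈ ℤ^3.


Via rank(M_{q-1}∘⋯∘M_p): M ≅ I[1,1], I[1,2], I[3,3]^4.
μ_θ-semistable layers: μ^(1)=18; μ^(2)=-17; μ^(3)=-55/2

((0, 0, 4); (1, 0, 0); (1, 1, 0))


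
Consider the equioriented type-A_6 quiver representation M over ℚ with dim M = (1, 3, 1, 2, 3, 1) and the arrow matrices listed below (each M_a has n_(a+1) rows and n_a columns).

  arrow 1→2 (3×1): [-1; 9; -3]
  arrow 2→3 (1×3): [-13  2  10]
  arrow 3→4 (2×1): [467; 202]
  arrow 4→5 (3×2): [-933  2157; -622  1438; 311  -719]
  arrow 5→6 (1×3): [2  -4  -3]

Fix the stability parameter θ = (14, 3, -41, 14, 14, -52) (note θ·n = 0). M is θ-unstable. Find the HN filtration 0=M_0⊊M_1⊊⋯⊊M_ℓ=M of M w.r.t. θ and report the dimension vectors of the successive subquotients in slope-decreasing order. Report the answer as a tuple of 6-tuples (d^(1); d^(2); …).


Interval decomposition of M: I[1,6], I[2,2]^2, I[4,4], I[5,5]^2.
HN type (ℓ=3): μ^(1)=14; μ^(2)=3; μ^(3)=-8

((0, 0, 0, 1, 2, 0); (0, 2, 0, 0, 0, 0); (1, 1, 1, 1, 1, 1))


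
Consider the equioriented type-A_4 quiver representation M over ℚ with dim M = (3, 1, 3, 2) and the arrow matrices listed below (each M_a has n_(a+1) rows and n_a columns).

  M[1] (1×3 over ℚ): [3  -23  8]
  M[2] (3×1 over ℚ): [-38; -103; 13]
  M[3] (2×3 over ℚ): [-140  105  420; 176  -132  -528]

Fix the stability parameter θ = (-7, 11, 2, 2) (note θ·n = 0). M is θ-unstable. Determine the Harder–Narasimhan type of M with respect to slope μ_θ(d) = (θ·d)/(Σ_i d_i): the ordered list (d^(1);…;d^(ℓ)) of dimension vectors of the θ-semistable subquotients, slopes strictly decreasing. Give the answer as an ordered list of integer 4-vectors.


Interval decomposition of M: I[1,1]^2, I[1,4], I[3,3]^2, I[4,4].
HN type (ℓ=3): μ^(1)=5; μ^(2)=2; μ^(3)=-7

((0, 1, 1, 1); (0, 0, 2, 1); (3, 0, 0, 0))


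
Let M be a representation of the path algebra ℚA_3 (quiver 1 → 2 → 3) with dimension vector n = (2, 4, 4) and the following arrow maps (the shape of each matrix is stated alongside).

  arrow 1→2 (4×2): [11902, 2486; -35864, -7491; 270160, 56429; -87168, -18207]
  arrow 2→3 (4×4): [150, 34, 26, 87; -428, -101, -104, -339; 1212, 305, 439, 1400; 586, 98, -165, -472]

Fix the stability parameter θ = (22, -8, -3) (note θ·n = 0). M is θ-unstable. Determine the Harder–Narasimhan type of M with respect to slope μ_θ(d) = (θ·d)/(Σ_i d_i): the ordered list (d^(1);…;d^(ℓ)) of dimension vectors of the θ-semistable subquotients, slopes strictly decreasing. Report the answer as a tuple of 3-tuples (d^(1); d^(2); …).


Barcode: M ≅ I[1,2], I[1,3], I[2,3]^2, I[3,3]. HN layers by μ_θ (4 steps, strictly decreasing):
  μ^(1)=7; μ^(2)=11/3; μ^(3)=-3; μ^(4)=-8

((1, 1, 0); (1, 1, 1); (0, 0, 3); (0, 2, 0))


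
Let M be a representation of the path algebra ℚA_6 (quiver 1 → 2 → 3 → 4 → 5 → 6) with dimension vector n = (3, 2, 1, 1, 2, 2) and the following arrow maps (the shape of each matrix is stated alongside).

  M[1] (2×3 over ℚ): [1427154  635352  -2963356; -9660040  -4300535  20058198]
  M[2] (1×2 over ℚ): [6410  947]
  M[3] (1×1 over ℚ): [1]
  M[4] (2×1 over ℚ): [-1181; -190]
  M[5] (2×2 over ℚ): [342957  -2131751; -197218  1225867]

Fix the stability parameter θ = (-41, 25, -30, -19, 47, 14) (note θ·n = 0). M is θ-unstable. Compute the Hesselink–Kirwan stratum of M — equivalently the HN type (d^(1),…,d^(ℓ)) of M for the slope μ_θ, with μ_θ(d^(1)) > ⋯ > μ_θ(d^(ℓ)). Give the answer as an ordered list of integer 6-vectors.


Interval decomposition of M: I[1,1], I[1,2], I[1,6], I[5,6].
HN type (ℓ=4): μ^(1)=61/2; μ^(2)=25; μ^(3)=-8; μ^(4)=-41

((0, 0, 0, 0, 2, 2); (0, 1, 0, 0, 0, 0); (0, 1, 1, 1, 0, 0); (3, 0, 0, 0, 0, 0))


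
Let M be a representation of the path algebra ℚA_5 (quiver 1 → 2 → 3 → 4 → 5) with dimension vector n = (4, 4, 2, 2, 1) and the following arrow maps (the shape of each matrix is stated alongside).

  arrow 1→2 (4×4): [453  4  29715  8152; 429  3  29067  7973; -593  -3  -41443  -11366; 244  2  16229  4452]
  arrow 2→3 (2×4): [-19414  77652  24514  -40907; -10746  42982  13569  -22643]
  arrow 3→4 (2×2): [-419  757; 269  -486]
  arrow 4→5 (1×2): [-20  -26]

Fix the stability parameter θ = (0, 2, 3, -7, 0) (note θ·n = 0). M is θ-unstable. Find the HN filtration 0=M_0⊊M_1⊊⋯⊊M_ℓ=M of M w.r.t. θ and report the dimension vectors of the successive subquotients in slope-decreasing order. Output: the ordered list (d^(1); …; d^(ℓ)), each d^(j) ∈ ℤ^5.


Barcode: M ≅ I[1,2]^2, I[1,4], I[1,5]. HN layers by μ_θ (3 steps, strictly decreasing):
  μ^(1)=2; μ^(2)=0; μ^(3)=-1/2

((0, 2, 0, 0, 0); (2, 0, 0, 0, 1); (2, 2, 2, 2, 0))


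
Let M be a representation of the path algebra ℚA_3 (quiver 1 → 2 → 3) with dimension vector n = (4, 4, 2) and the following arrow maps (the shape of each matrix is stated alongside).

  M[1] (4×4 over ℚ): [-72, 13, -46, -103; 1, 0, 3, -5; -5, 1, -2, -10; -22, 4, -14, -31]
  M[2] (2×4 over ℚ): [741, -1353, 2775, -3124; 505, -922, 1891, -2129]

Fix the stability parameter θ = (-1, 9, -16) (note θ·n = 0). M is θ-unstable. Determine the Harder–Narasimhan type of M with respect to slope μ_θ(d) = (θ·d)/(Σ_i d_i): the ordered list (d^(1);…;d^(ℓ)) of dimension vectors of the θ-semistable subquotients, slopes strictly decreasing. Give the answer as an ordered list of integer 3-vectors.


Barcode: M ≅ I[1,2]^2, I[1,3]^2. HN layers by μ_θ (3 steps, strictly decreasing):
  μ^(1)=9; μ^(2)=-1; μ^(3)=-8/3

((0, 2, 0); (2, 0, 0); (2, 2, 2))


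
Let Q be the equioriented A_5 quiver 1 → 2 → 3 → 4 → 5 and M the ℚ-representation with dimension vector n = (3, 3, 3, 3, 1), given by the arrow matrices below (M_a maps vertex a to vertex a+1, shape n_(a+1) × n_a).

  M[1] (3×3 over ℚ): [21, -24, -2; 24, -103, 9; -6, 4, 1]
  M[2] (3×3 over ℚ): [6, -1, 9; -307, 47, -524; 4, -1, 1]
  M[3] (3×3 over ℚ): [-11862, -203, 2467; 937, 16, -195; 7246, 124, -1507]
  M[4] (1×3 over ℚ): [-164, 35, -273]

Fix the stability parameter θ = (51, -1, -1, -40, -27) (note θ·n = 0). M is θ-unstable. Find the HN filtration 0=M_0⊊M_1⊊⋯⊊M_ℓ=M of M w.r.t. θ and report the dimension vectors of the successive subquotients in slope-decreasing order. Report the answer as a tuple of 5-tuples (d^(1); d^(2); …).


Barcode: M ≅ I[1,4]^2, I[1,5]. HN layers by μ_θ (2 steps, strictly decreasing):
  μ^(1)=9/4; μ^(2)=-18/5

((2, 2, 2, 2, 0); (1, 1, 1, 1, 1))


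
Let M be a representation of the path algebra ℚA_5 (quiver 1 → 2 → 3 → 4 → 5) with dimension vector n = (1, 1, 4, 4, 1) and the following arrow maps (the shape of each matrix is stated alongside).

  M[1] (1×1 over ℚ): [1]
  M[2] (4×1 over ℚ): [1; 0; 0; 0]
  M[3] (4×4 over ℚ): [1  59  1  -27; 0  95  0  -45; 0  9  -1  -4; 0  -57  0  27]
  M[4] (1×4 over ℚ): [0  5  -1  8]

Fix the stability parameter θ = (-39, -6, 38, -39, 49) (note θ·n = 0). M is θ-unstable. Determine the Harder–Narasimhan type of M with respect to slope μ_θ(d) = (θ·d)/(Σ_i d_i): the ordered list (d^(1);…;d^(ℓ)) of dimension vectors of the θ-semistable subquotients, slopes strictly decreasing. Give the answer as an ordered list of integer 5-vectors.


Interval decomposition of M: I[1,4], I[3,3], I[3,4], I[3,5], I[4,4].
HN type (ℓ=5): μ^(1)=49; μ^(2)=38; μ^(3)=-1/2; μ^(4)=-6; μ^(5)=-39

((0, 0, 0, 0, 1); (0, 0, 1, 0, 0); (0, 0, 3, 3, 0); (0, 1, 0, 0, 0); (1, 0, 0, 1, 0))


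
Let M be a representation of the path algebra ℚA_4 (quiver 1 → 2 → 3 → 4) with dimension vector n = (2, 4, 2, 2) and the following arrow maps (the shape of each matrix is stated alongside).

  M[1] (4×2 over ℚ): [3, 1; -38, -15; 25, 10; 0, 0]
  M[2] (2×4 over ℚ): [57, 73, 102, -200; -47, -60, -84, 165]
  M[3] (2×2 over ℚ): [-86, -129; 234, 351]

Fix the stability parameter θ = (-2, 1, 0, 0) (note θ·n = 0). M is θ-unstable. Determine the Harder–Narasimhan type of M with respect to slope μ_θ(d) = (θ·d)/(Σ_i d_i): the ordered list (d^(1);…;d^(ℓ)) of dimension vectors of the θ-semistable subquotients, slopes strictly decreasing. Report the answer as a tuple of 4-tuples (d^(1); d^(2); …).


Via rank(M_{q-1}∘⋯∘M_p): M ≅ I[1,3], I[1,4], I[2,2]^2, I[4,4].
μ_θ-semistable layers: μ^(1)=1; μ^(2)=1/2; μ^(3)=1/3; μ^(4)=0; μ^(5)=-2

((0, 2, 0, 0); (0, 1, 1, 0); (0, 1, 1, 1); (0, 0, 0, 1); (2, 0, 0, 0))


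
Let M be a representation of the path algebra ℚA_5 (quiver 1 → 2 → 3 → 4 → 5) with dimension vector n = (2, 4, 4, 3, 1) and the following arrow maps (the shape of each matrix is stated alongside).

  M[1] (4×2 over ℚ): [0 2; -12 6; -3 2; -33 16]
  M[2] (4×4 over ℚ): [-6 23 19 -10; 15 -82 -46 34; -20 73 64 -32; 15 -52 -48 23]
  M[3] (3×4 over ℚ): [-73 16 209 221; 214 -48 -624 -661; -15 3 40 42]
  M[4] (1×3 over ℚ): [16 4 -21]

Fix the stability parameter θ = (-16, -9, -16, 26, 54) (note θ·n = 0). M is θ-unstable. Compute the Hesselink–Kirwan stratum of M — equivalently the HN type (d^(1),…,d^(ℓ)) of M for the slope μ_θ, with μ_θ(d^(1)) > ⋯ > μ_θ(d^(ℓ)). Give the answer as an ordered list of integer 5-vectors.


Barcode: M ≅ I[1,4], I[1,5], I[2,3], I[2,4]. HN layers by μ_θ (4 steps, strictly decreasing):
  μ^(1)=54; μ^(2)=26; μ^(3)=-25/2; μ^(4)=-16

((0, 0, 0, 0, 1); (0, 0, 0, 3, 0); (0, 4, 4, 0, 0); (2, 0, 0, 0, 0))


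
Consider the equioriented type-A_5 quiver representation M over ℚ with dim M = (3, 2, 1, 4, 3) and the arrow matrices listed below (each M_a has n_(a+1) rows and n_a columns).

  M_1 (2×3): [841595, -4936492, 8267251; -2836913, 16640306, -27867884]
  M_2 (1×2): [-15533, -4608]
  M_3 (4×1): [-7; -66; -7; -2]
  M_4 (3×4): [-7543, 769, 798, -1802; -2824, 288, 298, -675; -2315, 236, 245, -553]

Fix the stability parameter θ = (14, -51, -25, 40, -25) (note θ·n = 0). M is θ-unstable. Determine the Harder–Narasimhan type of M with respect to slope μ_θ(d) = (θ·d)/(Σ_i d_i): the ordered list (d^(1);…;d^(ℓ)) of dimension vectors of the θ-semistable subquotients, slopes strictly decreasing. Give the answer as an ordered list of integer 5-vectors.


Barcode: M ≅ I[1,1], I[1,2], I[1,5], I[4,4], I[4,5]^2. HN layers by μ_θ (5 steps, strictly decreasing):
  μ^(1)=40; μ^(2)=14; μ^(3)=15/2; μ^(4)=-37/2; μ^(5)=-62/3

((0, 0, 0, 1, 0); (1, 0, 0, 0, 0); (0, 0, 0, 3, 3); (1, 1, 0, 0, 0); (1, 1, 1, 0, 0))


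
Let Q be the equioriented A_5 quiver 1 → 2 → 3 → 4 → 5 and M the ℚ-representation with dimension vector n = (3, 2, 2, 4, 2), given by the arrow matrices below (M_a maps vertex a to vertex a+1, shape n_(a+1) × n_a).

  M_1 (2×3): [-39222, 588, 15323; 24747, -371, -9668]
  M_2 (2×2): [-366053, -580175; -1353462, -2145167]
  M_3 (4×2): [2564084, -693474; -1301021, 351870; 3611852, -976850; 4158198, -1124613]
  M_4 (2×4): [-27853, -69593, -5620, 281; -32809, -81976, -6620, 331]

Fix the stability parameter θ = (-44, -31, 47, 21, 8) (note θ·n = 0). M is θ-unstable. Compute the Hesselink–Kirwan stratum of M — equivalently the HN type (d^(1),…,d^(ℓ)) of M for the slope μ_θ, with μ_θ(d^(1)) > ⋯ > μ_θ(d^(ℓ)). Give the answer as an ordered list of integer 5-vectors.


Interval decomposition of M: I[1,1], I[1,5]^2, I[4,4]^2.
HN type (ℓ=4): μ^(1)=76/3; μ^(2)=21; μ^(3)=-31; μ^(4)=-44

((0, 0, 2, 2, 2); (0, 0, 0, 2, 0); (0, 2, 0, 0, 0); (3, 0, 0, 0, 0))
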